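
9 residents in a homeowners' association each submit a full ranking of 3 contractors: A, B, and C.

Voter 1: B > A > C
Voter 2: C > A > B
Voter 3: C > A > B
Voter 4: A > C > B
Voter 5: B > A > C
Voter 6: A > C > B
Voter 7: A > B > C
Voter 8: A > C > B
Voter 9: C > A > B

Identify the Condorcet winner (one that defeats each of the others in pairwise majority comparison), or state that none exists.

A

Head-to-head results (9 voters total):
A vs B: A wins 7–2.
A vs C: A wins 6–3.
B vs C: C wins 6–3.
A beats each rival — B (7–2), C (6–3) — so A is the Condorcet winner.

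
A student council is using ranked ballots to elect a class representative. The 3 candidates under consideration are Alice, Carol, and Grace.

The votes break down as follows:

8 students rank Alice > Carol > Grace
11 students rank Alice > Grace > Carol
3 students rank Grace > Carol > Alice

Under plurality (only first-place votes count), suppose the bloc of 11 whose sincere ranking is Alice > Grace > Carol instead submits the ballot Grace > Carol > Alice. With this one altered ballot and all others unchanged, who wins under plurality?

Grace

First-place totals with the altered ballot: Alice 8, Carol 0, Grace 14.
The switch changes the winner from Alice to Grace.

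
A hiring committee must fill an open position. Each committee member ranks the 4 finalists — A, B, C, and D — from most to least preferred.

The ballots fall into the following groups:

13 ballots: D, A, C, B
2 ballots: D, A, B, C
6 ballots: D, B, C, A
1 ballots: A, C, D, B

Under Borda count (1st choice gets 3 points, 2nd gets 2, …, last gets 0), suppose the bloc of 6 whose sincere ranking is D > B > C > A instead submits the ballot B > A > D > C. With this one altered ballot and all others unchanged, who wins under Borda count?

D

Borda totals with the altered ballot: A 45, B 20, C 15, D 52.
The winner is unchanged: still D.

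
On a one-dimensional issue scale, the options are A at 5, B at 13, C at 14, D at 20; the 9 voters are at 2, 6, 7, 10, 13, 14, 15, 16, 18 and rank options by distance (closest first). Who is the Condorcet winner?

With single-peaked preferences on a line, the Condorcet winner is the candidate closest to the median voter.
The median voter (position 13) is closest to B at 13.
Check: B vs A — voters closer to B: 6 of 9.

B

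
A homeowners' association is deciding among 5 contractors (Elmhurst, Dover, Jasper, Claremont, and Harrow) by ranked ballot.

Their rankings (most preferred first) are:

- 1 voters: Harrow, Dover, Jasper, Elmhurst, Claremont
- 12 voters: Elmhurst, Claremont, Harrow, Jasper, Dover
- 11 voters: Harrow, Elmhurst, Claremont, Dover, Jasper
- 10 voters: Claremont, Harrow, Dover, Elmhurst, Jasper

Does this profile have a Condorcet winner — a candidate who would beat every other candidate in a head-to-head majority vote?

Head-to-head results (34 voters total):
Elmhurst vs Dover: Elmhurst wins 23–11.
Elmhurst vs Jasper: Elmhurst wins 33–1.
Elmhurst vs Claremont: Elmhurst wins 24–10.
Elmhurst vs Harrow: Harrow wins 22–12.
Dover vs Jasper: Dover wins 22–12.
Dover vs Claremont: Claremont wins 33–1.
Dover vs Harrow: Harrow wins 34–0.
Jasper vs Claremont: Claremont wins 33–1.
Jasper vs Harrow: Harrow wins 34–0.
Claremont vs Harrow: Claremont wins 22–12.
No candidate beats all others: Elmhurst beats Claremont beats Harrow beats Elmhurst, a majority cycle.

No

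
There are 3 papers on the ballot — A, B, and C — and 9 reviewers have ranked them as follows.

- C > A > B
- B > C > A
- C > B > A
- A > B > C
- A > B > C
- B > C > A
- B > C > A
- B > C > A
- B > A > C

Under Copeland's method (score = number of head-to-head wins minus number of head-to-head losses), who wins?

B

Pairwise results:
  A vs B: B wins 6–3.
  A vs C: C wins 6–3.
  B vs C: B wins 7–2.
Copeland scores (wins − losses):
  A: 0 − 2 = -2
  B: 2 − 0 = 2
  C: 1 − 1 = 0
B has the best Copeland score.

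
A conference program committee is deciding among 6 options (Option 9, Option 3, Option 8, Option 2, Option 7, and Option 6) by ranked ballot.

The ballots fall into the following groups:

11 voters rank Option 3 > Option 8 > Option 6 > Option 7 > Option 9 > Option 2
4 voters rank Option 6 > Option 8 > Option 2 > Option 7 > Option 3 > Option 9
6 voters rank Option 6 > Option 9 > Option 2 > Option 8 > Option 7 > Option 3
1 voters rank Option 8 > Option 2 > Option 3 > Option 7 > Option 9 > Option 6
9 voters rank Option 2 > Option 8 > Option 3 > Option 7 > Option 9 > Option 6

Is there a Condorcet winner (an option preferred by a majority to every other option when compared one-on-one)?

Head-to-head results (31 voters total):
Option 9 vs Option 3: Option 3 wins 25–6.
Option 9 vs Option 8: Option 8 wins 25–6.
Option 9 vs Option 2: Option 9 wins 17–14.
Option 9 vs Option 7: Option 7 wins 25–6.
Option 9 vs Option 6: Option 6 wins 21–10.
Option 3 vs Option 8: Option 8 wins 20–11.
Option 3 vs Option 2: Option 2 wins 20–11.
Option 3 vs Option 7: Option 3 wins 21–10.
Option 3 vs Option 6: Option 3 wins 21–10.
Option 8 vs Option 2: Option 8 wins 16–15.
Option 8 vs Option 7: Option 8 wins 31–0.
Option 8 vs Option 6: Option 8 wins 21–10.
Option 2 vs Option 7: Option 2 wins 20–11.
Option 2 vs Option 6: Option 6 wins 21–10.
Option 7 vs Option 6: Option 6 wins 21–10.
Option 8 beats each rival — Option 9 (25–6), Option 3 (20–11), Option 2 (16–15), Option 7 (31–0), Option 6 (21–10) — so Option 8 is the Condorcet winner.

Yes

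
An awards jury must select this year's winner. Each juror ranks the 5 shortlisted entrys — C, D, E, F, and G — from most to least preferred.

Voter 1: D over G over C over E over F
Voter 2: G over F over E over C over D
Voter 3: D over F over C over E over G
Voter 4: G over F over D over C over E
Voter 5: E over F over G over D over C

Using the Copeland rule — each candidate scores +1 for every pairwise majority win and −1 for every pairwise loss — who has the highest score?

Pairwise results:
  C vs D: D wins 4–1.
  C vs E: C wins 3–2.
  C vs F: F wins 4–1.
  C vs G: G wins 4–1.
  D vs E: D wins 3–2.
  D vs F: F wins 3–2.
  D vs G: G wins 3–2.
  E vs F: F wins 3–2.
  E vs G: G wins 3–2.
  F vs G: G wins 3–2.
Copeland scores (wins − losses):
  C: 1 − 3 = -2
  D: 2 − 2 = 0
  E: 0 − 4 = -4
  F: 3 − 1 = 2
  G: 4 − 0 = 4
G has the best Copeland score.

G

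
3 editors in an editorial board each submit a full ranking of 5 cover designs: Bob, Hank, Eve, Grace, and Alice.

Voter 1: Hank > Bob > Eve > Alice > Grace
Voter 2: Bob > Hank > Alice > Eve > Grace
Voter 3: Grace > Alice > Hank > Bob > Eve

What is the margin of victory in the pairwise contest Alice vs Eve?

1

Ballots ranking Alice above Eve: 2.
Ballots ranking Eve above Alice: 1.
Alice wins 2–1, a margin of 1.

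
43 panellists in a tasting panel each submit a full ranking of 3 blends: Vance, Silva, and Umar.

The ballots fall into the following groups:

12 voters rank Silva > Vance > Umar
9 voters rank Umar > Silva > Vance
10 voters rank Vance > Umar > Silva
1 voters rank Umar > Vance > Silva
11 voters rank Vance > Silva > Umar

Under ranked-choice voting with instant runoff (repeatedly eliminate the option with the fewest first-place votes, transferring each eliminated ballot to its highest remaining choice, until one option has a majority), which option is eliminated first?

Round 1: Vance 21, Silva 12, Umar 10. Umar has the fewest and is eliminated.
Round 2: Vance 22, Silva 21. Vance has a majority.

Umar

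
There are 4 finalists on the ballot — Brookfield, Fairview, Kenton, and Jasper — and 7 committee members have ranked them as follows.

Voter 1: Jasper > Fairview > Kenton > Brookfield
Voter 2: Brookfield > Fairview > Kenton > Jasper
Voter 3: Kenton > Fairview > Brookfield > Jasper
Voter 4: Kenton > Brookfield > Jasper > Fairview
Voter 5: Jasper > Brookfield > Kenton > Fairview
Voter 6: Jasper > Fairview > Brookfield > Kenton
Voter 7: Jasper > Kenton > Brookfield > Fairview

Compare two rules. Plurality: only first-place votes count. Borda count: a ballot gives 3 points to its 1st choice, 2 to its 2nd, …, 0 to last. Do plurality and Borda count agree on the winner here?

Yes

Plurality first-place counts: Brookfield 1, Fairview 0, Kenton 2, Jasper 4 → Jasper.
Borda totals: Brookfield 10, Fairview 8, Kenton 11, Jasper 13 → Jasper.
The two rules agree on Jasper.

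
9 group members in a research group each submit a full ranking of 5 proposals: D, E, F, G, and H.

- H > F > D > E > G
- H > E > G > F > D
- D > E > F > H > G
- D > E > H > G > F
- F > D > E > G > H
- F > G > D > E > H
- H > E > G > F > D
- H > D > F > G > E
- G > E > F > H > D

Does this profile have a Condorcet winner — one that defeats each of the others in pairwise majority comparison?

No

Head-to-head results (9 voters total):
D vs E: D wins 6–3.
D vs F: F wins 6–3.
D vs G: D wins 5–4.
D vs H: H wins 5–4.
E vs F: E wins 5–4.
E vs G: E wins 6–3.
E vs H: E wins 5–4.
F vs G: F wins 5–4.
F vs H: H wins 5–4.
G vs H: H wins 6–3.
No candidate beats all others: D beats E beats F beats D, a majority cycle.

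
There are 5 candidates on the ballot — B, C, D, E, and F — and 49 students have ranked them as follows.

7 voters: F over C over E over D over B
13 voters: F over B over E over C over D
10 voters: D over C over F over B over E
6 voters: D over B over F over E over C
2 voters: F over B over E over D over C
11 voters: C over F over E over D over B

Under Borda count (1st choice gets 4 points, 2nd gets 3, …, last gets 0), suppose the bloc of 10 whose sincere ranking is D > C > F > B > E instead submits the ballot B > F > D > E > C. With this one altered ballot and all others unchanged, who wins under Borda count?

F

Borda totals with the altered ballot: B 103, C 78, D 64, E 82, F 163.
The winner is unchanged: still F.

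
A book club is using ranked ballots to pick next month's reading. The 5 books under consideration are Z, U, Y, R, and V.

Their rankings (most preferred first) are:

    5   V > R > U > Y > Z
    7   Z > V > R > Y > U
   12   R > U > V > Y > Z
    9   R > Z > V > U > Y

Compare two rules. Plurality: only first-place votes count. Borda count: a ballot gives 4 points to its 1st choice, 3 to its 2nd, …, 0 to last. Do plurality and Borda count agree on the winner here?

Yes

Plurality first-place counts: Z 7, U 0, Y 0, R 21, V 5 → R.
Borda totals: Z 55, U 55, Y 24, R 113, V 83 → R.
The two rules agree on R.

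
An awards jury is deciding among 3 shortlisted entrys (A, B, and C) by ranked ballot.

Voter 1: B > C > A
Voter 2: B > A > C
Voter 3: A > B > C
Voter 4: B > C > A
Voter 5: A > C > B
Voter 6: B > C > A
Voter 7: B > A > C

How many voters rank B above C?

Ballots ranking B above C: 6.
Ballots ranking C above B: 1.
So 6 of 7 voters prefer B to C.

6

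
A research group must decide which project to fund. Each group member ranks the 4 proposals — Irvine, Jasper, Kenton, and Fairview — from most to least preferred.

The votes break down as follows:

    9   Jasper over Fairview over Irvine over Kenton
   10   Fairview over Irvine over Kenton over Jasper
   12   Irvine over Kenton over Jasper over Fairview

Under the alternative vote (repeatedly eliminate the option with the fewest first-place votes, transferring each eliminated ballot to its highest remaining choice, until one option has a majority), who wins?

Fairview

Round 1: Irvine 12, Fairview 10, Jasper 9, Kenton 0. Kenton has the fewest and is eliminated.
Round 2: Irvine 12, Fairview 10, Jasper 9. Jasper has the fewest and is eliminated.
Round 3: Fairview 19, Irvine 12. Fairview has a majority.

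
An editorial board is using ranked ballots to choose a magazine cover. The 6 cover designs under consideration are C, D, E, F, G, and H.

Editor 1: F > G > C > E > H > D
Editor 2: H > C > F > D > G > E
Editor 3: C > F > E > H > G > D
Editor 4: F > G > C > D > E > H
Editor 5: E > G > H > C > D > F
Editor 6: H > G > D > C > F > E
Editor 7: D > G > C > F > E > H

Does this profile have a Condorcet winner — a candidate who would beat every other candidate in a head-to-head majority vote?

No

Head-to-head results (7 voters total):
C vs D: C wins 5–2.
C vs E: C wins 6–1.
C vs F: C wins 5–2.
C vs G: G wins 5–2.
C vs H: C wins 4–3.
D vs E: D wins 4–3.
D vs F: F wins 4–3.
D vs G: G wins 5–2.
D vs H: H wins 5–2.
E vs F: F wins 6–1.
E vs G: G wins 5–2.
E vs H: E wins 5–2.
F vs G: F wins 4–3.
F vs H: F wins 4–3.
G vs H: G wins 4–3.
No candidate beats all others: C beats F beats G beats C, a majority cycle.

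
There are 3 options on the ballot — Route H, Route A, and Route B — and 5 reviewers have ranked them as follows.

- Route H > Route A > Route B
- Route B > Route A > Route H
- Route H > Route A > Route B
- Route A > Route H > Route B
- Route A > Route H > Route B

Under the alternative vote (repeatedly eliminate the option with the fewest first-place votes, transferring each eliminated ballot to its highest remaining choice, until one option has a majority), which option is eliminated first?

Route B

Round 1: Route H 2, Route A 2, Route B 1. Route B has the fewest and is eliminated.
Round 2: Route A 3, Route H 2. Route A has a majority.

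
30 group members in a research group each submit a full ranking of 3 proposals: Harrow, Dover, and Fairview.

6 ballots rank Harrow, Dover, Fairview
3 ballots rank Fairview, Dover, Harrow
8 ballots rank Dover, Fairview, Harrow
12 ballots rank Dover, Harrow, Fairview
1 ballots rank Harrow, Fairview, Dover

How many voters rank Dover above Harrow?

Ballots ranking Dover above Harrow: 3+8+12 = 23.
Ballots ranking Harrow above Dover: 6+1 = 7.
So 23 of 30 voters prefer Dover to Harrow.

23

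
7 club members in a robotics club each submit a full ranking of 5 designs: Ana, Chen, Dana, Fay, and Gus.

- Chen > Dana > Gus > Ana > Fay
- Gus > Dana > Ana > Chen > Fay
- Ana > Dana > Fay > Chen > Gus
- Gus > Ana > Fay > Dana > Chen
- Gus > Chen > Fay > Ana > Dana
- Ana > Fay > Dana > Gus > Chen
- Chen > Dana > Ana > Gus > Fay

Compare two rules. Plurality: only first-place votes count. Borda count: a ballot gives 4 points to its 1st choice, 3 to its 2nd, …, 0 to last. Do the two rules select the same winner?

Plurality first-place counts: Ana 2, Chen 2, Dana 0, Fay 0, Gus 3 → Gus.
Borda totals: Ana 17, Chen 13, Dana 15, Fay 9, Gus 16 → Ana.
The two rules disagree: plurality picks Gus, Borda picks Ana.

No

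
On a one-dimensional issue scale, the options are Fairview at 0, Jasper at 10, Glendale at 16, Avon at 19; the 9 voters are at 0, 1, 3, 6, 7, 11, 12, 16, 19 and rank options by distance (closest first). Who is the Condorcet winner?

Jasper

With single-peaked preferences on a line, the Condorcet winner is the candidate closest to the median voter.
The median voter (position 7) is closest to Jasper at 10.
Check: Jasper vs Avon — voters closer to Jasper: 7 of 9.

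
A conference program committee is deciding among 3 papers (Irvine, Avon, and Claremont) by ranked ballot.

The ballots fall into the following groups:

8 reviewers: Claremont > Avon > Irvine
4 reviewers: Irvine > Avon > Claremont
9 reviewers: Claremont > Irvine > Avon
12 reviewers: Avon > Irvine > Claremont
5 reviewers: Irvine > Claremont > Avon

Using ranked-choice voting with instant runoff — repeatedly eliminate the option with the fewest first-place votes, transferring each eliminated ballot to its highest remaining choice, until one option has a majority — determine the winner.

Claremont

Round 1: Claremont 17, Avon 12, Irvine 9. Irvine has the fewest and is eliminated.
Round 2: Claremont 22, Avon 16. Claremont has a majority.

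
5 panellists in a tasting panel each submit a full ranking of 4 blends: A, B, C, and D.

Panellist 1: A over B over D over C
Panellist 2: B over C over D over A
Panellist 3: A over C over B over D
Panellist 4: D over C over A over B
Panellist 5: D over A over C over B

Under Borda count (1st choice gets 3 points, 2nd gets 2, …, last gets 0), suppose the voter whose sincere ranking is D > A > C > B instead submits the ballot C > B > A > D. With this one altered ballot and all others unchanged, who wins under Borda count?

C

Borda totals with the altered ballot: A 8, B 8, C 9, D 5.
The switch changes the winner from A to C.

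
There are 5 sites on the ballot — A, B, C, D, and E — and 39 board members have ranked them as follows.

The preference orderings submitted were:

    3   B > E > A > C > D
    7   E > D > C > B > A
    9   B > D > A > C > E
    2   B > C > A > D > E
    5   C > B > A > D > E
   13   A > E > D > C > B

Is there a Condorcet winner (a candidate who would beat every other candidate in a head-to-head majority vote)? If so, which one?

Head-to-head results (39 voters total):
A vs B: B wins 26–13.
A vs C: A wins 25–14.
A vs D: A wins 23–16.
A vs E: A wins 29–10.
B vs C: C wins 25–14.
B vs D: D wins 20–19.
B vs E: E wins 20–19.
C vs D: D wins 29–10.
C vs E: E wins 23–16.
D vs E: E wins 23–16.
No candidate beats all others: A beats C beats B beats A, a majority cycle.

None — there is no Condorcet winner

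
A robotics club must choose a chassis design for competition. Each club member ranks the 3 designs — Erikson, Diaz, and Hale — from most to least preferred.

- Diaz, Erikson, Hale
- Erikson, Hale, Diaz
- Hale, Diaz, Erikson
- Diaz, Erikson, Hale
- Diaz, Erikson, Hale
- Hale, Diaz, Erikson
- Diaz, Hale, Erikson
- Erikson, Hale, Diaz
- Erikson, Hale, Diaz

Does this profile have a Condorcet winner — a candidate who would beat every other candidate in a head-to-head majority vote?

Head-to-head results (9 voters total):
Erikson vs Diaz: Diaz wins 6–3.
Erikson vs Hale: Erikson wins 6–3.
Diaz vs Hale: Hale wins 5–4.
No candidate beats all others: Erikson beats Hale beats Diaz beats Erikson, a majority cycle.

No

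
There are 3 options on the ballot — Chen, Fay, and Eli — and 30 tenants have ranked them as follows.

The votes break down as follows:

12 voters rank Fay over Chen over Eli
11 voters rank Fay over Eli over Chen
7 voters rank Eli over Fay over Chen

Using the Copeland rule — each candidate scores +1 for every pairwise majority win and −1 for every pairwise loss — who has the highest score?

Fay

Pairwise results:
  Chen vs Fay: Fay wins 30–0.
  Chen vs Eli: Eli wins 18–12.
  Fay vs Eli: Fay wins 23–7.
Copeland scores (wins − losses):
  Chen: 0 − 2 = -2
  Fay: 2 − 0 = 2
  Eli: 1 − 1 = 0
Fay has the best Copeland score.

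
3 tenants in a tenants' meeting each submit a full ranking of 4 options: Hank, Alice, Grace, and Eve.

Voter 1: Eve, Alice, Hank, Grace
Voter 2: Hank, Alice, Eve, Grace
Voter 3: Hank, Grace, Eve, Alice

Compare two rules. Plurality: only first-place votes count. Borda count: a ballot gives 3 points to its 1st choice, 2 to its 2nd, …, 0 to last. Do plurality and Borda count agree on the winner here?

Yes

Plurality first-place counts: Hank 2, Alice 0, Grace 0, Eve 1 → Hank.
Borda totals: Hank 7, Alice 4, Grace 2, Eve 5 → Hank.
The two rules agree on Hank.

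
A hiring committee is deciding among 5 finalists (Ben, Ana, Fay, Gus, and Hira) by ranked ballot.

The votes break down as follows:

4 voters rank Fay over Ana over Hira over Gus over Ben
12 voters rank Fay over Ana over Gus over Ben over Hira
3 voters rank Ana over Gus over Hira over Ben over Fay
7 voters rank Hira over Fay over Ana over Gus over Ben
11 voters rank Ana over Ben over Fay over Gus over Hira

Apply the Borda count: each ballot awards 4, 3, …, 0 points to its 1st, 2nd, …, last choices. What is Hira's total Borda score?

Borda scores:
  Ben: 4·0 + 12·1 + 3·1 + 7·0 + 11·3 = 48
  Ana: 4·3 + 12·3 + 3·4 + 7·2 + 11·4 = 118
  Fay: 4·4 + 12·4 + 3·0 + 7·3 + 11·2 = 107
  Gus: 4·1 + 12·2 + 3·3 + 7·1 + 11·1 = 55
  Hira: 4·2 + 12·0 + 3·2 + 7·4 + 11·0 = 42

42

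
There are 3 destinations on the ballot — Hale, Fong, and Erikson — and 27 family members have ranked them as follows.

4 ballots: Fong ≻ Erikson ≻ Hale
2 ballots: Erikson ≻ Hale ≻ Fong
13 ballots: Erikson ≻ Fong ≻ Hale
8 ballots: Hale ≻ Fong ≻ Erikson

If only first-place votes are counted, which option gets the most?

Erikson

First-place vote totals:
  Hale: 8
  Fong: 4
  Erikson: 15
Erikson has the most first-place votes.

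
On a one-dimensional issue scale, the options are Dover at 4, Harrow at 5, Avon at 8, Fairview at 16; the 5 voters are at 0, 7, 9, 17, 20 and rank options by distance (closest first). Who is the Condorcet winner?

Avon

With single-peaked preferences on a line, the Condorcet winner is the candidate closest to the median voter.
The median voter (position 9) is closest to Avon at 8.
Check: Avon vs Harrow — voters closer to Avon: 4 of 5.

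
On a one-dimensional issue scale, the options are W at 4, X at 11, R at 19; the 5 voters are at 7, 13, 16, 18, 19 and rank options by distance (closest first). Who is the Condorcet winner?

R

With single-peaked preferences on a line, the Condorcet winner is the candidate closest to the median voter.
The median voter (position 16) is closest to R at 19.
Check: R vs W — voters closer to R: 4 of 5.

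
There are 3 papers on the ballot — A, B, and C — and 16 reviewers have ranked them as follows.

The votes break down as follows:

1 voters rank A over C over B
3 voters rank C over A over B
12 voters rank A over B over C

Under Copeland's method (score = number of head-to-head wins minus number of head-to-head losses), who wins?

A

Pairwise results:
  A vs B: A wins 16–0.
  A vs C: A wins 13–3.
  B vs C: B wins 12–4.
Copeland scores (wins − losses):
  A: 2 − 0 = 2
  B: 1 − 1 = 0
  C: 0 − 2 = -2
A has the best Copeland score.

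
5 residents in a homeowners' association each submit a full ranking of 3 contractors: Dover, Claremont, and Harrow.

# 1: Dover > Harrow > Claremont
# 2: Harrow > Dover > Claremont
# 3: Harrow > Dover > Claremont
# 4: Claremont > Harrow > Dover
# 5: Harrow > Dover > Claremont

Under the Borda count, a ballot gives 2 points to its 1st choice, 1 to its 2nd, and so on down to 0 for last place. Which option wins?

Harrow

Borda scores:
  Dover: 2 + 1 + 1 + 0 + 1 = 5
  Claremont: 0 + 0 + 0 + 2 + 0 = 2
  Harrow: 1 + 2 + 2 + 1 + 2 = 8
Harrow has the highest total.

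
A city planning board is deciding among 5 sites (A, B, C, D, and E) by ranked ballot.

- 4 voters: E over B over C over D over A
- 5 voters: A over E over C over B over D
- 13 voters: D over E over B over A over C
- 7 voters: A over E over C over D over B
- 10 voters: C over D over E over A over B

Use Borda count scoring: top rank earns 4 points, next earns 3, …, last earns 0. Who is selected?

E

Borda scores:
  A: 4·0 + 5·4 + 13·1 + 7·4 + 10·1 = 71
  B: 4·3 + 5·1 + 13·2 + 7·0 + 10·0 = 43
  C: 4·2 + 5·2 + 13·0 + 7·2 + 10·4 = 72
  D: 4·1 + 5·0 + 13·4 + 7·1 + 10·3 = 93
  E: 4·4 + 5·3 + 13·3 + 7·3 + 10·2 = 111
E has the highest total.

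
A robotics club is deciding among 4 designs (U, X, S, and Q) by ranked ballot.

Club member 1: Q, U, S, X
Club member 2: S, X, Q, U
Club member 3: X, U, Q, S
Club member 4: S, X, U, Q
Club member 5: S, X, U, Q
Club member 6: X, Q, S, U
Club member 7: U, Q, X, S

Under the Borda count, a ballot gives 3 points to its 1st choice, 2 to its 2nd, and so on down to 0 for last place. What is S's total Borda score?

Borda scores:
  U: 2 + 0 + 2 + 1 + 1 + 0 + 3 = 9
  X: 0 + 2 + 3 + 2 + 2 + 3 + 1 = 13
  S: 1 + 3 + 0 + 3 + 3 + 1 + 0 = 11
  Q: 3 + 1 + 1 + 0 + 0 + 2 + 2 = 9

11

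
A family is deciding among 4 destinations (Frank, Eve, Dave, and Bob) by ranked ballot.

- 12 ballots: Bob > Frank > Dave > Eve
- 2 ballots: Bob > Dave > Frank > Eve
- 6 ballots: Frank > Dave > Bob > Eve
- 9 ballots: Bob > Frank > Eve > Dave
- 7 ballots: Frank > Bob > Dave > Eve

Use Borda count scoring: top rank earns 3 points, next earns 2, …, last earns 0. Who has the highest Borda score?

Borda scores:
  Frank: 12·2 + 2·1 + 6·3 + 9·2 + 7·3 = 83
  Eve: 12·0 + 2·0 + 6·0 + 9·1 + 7·0 = 9
  Dave: 12·1 + 2·2 + 6·2 + 9·0 + 7·1 = 35
  Bob: 12·3 + 2·3 + 6·1 + 9·3 + 7·2 = 89
Bob has the highest total.

Bob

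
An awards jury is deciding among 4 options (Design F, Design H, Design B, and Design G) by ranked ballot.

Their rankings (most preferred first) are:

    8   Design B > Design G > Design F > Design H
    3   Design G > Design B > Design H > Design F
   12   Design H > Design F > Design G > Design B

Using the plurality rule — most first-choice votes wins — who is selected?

First-place vote totals:
  Design F: 0
  Design H: 12
  Design B: 8
  Design G: 3
Design H has the most first-place votes.

Design H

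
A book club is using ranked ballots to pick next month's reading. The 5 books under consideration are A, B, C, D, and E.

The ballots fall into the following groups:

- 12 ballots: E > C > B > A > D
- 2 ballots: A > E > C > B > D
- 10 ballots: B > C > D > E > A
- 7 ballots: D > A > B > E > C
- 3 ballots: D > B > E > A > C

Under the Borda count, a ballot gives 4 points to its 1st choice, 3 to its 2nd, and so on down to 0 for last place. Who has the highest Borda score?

Borda scores:
  A: 12·1 + 2·4 + 10·0 + 7·3 + 3·1 = 44
  B: 12·2 + 2·1 + 10·4 + 7·2 + 3·3 = 89
  C: 12·3 + 2·2 + 10·3 + 7·0 + 3·0 = 70
  D: 12·0 + 2·0 + 10·2 + 7·4 + 3·4 = 60
  E: 12·4 + 2·3 + 10·1 + 7·1 + 3·2 = 77
B has the highest total.

B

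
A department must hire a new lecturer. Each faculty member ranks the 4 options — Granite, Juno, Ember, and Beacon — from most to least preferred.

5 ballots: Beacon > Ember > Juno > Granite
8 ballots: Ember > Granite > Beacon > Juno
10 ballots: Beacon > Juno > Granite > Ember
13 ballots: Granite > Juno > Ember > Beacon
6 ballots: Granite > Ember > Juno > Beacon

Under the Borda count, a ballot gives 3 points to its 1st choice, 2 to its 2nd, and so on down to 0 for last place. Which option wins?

Borda scores:
  Granite: 5·0 + 8·2 + 10·1 + 13·3 + 6·3 = 83
  Juno: 5·1 + 8·0 + 10·2 + 13·2 + 6·1 = 57
  Ember: 5·2 + 8·3 + 10·0 + 13·1 + 6·2 = 59
  Beacon: 5·3 + 8·1 + 10·3 + 13·0 + 6·0 = 53
Granite has the highest total.

Granite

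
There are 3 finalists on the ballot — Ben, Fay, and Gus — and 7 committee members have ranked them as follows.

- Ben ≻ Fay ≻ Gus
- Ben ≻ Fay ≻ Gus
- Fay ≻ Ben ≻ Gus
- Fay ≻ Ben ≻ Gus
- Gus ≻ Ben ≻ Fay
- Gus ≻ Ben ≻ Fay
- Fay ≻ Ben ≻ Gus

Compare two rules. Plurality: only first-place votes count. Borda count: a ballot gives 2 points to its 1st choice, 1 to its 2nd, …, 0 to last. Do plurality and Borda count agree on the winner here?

No

Plurality first-place counts: Ben 2, Fay 3, Gus 2 → Fay.
Borda totals: Ben 9, Fay 8, Gus 4 → Ben.
The two rules disagree: plurality picks Fay, Borda picks Ben.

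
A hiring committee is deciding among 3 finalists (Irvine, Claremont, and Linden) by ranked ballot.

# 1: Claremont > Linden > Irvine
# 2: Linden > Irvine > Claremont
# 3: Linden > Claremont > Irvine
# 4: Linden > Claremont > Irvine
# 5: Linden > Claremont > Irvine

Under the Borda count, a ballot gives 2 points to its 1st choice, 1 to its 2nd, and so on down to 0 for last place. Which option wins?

Borda scores:
  Irvine: 0 + 1 + 0 + 0 + 0 = 1
  Claremont: 2 + 0 + 1 + 1 + 1 = 5
  Linden: 1 + 2 + 2 + 2 + 2 = 9
Linden has the highest total.

Linden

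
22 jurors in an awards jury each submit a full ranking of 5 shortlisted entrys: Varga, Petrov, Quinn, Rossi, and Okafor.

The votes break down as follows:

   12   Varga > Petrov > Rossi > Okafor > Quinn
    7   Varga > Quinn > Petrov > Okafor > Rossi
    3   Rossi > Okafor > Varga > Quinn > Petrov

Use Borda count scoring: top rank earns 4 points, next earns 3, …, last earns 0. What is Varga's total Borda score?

82

Borda scores:
  Varga: 12·4 + 7·4 + 3·2 = 82
  Petrov: 12·3 + 7·2 + 3·0 = 50
  Quinn: 12·0 + 7·3 + 3·1 = 24
  Rossi: 12·2 + 7·0 + 3·4 = 36
  Okafor: 12·1 + 7·1 + 3·3 = 28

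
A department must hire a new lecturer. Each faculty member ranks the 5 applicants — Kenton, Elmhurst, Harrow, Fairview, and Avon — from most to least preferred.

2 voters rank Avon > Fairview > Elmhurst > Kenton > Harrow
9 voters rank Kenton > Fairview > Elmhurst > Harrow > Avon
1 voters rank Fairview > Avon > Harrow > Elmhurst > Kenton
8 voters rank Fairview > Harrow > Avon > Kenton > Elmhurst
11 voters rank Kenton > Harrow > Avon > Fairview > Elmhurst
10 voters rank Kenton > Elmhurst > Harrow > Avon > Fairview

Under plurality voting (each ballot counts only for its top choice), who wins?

Kenton

First-place vote totals:
  Kenton: 30
  Elmhurst: 0
  Harrow: 0
  Fairview: 9
  Avon: 2
Kenton has the most first-place votes.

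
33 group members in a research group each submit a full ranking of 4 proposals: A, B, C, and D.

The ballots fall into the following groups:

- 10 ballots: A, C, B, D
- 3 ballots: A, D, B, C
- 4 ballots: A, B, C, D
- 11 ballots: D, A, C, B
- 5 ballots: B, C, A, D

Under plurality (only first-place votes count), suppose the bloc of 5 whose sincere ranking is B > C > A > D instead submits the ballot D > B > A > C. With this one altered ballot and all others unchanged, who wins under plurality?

First-place totals with the altered ballot: A 17, B 0, C 0, D 16.
The winner is unchanged: still A.

A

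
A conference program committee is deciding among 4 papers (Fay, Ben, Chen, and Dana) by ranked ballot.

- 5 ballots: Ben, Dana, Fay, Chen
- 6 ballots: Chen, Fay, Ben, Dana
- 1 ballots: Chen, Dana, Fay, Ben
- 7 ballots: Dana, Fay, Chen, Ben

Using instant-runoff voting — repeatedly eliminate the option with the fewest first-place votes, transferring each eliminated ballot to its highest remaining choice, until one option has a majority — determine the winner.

Dana

Round 1: Chen 7, Dana 7, Ben 5, Fay 0. Fay has the fewest and is eliminated.
Round 2: Chen 7, Dana 7, Ben 5. Ben has the fewest and is eliminated.
Round 3: Dana 12, Chen 7. Dana has a majority.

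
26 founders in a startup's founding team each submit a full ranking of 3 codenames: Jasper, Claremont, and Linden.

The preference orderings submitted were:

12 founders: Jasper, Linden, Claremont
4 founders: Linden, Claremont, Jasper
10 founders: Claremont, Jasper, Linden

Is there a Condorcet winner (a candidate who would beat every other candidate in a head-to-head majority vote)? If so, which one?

Head-to-head results (26 voters total):
Jasper vs Claremont: Claremont wins 14–12.
Jasper vs Linden: Jasper wins 22–4.
Claremont vs Linden: Linden wins 16–10.
No candidate beats all others: Jasper beats Linden beats Claremont beats Jasper, a majority cycle.

None — there is no Condorcet winner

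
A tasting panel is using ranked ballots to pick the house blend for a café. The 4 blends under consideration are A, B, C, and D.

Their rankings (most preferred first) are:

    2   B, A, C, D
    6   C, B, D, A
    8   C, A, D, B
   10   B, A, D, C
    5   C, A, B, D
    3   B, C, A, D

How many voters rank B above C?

15

Ballots ranking B above C: 2+10+3 = 15.
Ballots ranking C above B: 6+8+5 = 19.
So 15 of 34 voters prefer B to C.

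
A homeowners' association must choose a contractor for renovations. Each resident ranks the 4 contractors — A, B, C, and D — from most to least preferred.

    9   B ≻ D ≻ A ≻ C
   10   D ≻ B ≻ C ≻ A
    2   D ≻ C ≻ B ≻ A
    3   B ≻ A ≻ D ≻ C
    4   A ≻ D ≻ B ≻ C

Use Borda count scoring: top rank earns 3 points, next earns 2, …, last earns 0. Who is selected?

D

Borda scores:
  A: 9·1 + 10·0 + 2·0 + 3·2 + 4·3 = 27
  B: 9·3 + 10·2 + 2·1 + 3·3 + 4·1 = 62
  C: 9·0 + 10·1 + 2·2 + 3·0 + 4·0 = 14
  D: 9·2 + 10·3 + 2·3 + 3·1 + 4·2 = 65
D has the highest total.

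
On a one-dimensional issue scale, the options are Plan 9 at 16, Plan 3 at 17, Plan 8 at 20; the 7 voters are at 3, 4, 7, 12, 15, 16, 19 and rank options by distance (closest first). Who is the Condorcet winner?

Plan 9

With single-peaked preferences on a line, the Condorcet winner is the candidate closest to the median voter.
The median voter (position 12) is closest to Plan 9 at 16.
Check: Plan 9 vs Plan 3 — voters closer to Plan 9: 6 of 7.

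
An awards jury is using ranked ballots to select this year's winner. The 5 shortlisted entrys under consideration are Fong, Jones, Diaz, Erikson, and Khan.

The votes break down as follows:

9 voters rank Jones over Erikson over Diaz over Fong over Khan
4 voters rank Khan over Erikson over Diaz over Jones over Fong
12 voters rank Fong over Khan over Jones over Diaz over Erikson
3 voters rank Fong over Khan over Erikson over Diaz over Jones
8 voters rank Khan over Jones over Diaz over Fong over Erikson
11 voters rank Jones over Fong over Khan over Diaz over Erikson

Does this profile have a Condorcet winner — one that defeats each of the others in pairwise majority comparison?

Head-to-head results (47 voters total):
Fong vs Jones: Jones wins 32–15.
Fong vs Diaz: Fong wins 26–21.
Fong vs Erikson: Fong wins 34–13.
Fong vs Khan: Fong wins 35–12.
Jones vs Diaz: Jones wins 40–7.
Jones vs Erikson: Jones wins 40–7.
Jones vs Khan: Khan wins 27–20.
Diaz vs Erikson: Diaz wins 31–16.
Diaz vs Khan: Khan wins 38–9.
Erikson vs Khan: Khan wins 38–9.
No candidate beats all others: Fong beats Khan beats Jones beats Fong, a majority cycle.

No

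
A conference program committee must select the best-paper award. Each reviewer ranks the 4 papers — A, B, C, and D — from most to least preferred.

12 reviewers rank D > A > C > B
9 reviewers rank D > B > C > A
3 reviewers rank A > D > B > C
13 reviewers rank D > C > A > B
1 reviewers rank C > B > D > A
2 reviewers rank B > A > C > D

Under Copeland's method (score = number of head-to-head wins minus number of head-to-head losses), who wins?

Pairwise results:
  A vs B: A wins 28–12.
  A vs C: C wins 23–17.
  A vs D: D wins 35–5.
  B vs C: C wins 26–14.
  B vs D: D wins 37–3.
  C vs D: D wins 37–3.
Copeland scores (wins − losses):
  A: 1 − 2 = -1
  B: 0 − 3 = -3
  C: 2 − 1 = 1
  D: 3 − 0 = 3
D has the best Copeland score.

D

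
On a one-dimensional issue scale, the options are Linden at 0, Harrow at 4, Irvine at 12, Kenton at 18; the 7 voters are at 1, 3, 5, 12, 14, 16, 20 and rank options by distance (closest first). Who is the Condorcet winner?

With single-peaked preferences on a line, the Condorcet winner is the candidate closest to the median voter.
The median voter (position 12) is closest to Irvine at 12.
Check: Irvine vs Kenton — voters closer to Irvine: 5 of 7.

Irvine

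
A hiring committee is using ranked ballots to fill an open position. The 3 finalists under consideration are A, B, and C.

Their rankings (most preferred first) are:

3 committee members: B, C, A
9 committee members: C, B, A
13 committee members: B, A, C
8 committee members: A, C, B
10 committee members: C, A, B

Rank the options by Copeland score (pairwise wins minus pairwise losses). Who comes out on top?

C

Pairwise results:
  A vs B: B wins 25–18.
  A vs C: C wins 22–21.
  B vs C: C wins 27–16.
Copeland scores (wins − losses):
  A: 0 − 2 = -2
  B: 1 − 1 = 0
  C: 2 − 0 = 2
C has the best Copeland score.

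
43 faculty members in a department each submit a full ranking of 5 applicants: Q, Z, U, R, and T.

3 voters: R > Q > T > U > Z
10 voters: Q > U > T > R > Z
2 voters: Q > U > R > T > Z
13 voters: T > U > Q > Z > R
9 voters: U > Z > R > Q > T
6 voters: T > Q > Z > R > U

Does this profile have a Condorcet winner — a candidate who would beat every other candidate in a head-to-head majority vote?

No

Head-to-head results (43 voters total):
Q vs Z: Q wins 34–9.
Q vs U: U wins 22–21.
Q vs R: Q wins 31–12.
Q vs T: Q wins 24–19.
Z vs U: U wins 37–6.
Z vs R: Z wins 28–15.
Z vs T: T wins 34–9.
U vs R: U wins 34–9.
U vs T: T wins 22–21.
R vs T: T wins 29–14.
No candidate beats all others: Q beats T beats U beats Q, a majority cycle.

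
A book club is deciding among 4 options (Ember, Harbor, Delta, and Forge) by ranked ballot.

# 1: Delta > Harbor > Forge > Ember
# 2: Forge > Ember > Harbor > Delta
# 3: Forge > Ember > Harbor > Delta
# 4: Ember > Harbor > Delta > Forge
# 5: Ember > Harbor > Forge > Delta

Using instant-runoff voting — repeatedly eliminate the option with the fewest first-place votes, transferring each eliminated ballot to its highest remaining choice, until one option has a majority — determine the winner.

Round 1: Ember 2, Forge 2, Delta 1, Harbor 0. Harbor has the fewest and is eliminated.
Round 2: Ember 2, Forge 2, Delta 1. Delta has the fewest and is eliminated.
Round 3: Forge 3, Ember 2. Forge has a majority.

Forge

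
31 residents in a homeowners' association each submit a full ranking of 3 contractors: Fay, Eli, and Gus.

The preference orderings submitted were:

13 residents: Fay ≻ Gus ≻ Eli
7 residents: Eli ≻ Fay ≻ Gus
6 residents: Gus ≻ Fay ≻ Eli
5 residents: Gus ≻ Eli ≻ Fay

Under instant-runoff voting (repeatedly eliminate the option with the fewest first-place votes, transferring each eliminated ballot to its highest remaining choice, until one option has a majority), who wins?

Round 1: Fay 13, Gus 11, Eli 7. Eli has the fewest and is eliminated.
Round 2: Fay 20, Gus 11. Fay has a majority.

Fay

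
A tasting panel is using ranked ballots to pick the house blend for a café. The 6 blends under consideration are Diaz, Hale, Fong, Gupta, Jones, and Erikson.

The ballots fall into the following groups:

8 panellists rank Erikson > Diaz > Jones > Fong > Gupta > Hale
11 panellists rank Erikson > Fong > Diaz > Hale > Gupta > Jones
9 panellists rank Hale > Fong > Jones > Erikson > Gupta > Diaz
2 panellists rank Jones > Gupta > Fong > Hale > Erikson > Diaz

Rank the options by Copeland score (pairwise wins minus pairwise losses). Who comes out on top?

Erikson

Pairwise results:
  Diaz vs Hale: Diaz wins 19–11.
  Diaz vs Fong: Fong wins 22–8.
  Diaz vs Gupta: Diaz wins 19–11.
  Diaz vs Jones: Diaz wins 19–11.
  Diaz vs Erikson: Erikson wins 30–0.
  Hale vs Fong: Fong wins 21–9.
  Hale vs Gupta: Hale wins 20–10.
  Hale vs Jones: Hale wins 20–10.
  Hale vs Erikson: Erikson wins 19–11.
  Fong vs Gupta: Fong wins 28–2.
  Fong vs Jones: Fong wins 20–10.
  Fong vs Erikson: Erikson wins 19–11.
  Gupta vs Jones: Jones wins 19–11.
  Gupta vs Erikson: Erikson wins 28–2.
  Jones vs Erikson: Erikson wins 19–11.
Copeland scores (wins − losses):
  Diaz: 3 − 2 = 1
  Hale: 2 − 3 = -1
  Fong: 4 − 1 = 3
  Gupta: 0 − 5 = -5
  Jones: 1 − 4 = -3
  Erikson: 5 − 0 = 5
Erikson has the best Copeland score.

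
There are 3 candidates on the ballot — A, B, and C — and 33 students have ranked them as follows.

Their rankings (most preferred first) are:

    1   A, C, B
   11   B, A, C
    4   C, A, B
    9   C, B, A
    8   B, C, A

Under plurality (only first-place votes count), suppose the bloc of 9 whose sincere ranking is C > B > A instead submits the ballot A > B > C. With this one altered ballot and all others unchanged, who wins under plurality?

B

First-place totals with the altered ballot: A 10, B 19, C 4.
The winner is unchanged: still B.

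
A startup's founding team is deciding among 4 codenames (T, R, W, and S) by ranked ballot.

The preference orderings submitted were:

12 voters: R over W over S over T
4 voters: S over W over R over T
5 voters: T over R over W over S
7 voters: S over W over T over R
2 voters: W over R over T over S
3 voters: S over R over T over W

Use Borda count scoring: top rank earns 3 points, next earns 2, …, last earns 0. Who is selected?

R

Borda scores:
  T: 12·0 + 4·0 + 5·3 + 7·1 + 2·1 + 3·1 = 27
  R: 12·3 + 4·1 + 5·2 + 7·0 + 2·2 + 3·2 = 60
  W: 12·2 + 4·2 + 5·1 + 7·2 + 2·3 + 3·0 = 57
  S: 12·1 + 4·3 + 5·0 + 7·3 + 2·0 + 3·3 = 54
R has the highest total.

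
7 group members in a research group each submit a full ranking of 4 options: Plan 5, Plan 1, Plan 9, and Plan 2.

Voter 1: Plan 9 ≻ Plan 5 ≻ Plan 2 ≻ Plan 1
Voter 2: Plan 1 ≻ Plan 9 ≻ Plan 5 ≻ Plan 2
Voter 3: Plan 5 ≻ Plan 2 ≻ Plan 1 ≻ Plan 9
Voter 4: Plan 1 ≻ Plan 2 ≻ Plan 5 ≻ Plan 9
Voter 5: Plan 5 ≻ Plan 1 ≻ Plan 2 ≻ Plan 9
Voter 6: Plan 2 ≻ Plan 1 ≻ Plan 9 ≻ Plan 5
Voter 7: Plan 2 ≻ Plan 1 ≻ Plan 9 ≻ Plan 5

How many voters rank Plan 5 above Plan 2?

4

Ballots ranking Plan 5 above Plan 2: 4.
Ballots ranking Plan 2 above Plan 5: 3.
So 4 of 7 voters prefer Plan 5 to Plan 2.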